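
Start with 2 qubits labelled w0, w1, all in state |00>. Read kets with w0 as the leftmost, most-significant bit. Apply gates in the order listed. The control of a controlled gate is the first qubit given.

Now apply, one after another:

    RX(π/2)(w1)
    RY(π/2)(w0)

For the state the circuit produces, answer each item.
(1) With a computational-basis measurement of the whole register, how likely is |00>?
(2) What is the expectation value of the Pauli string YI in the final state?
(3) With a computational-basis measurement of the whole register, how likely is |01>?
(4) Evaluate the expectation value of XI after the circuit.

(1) A full measurement returns |00> with probability 1/4.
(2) The expectation value of YI is 0.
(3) Outcome |01> occurs with probability 1/4.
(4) In the final state, XI has expectation 1.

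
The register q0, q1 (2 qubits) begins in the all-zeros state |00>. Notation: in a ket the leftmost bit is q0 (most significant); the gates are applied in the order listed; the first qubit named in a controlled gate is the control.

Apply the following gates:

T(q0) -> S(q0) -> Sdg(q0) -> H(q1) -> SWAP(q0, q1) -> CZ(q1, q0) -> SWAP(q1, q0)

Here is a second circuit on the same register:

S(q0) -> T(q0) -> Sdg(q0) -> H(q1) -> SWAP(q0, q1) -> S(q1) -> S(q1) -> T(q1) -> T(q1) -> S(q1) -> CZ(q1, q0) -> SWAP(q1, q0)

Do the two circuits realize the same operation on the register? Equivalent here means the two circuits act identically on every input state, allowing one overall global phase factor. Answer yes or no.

Yes, they are equivalent — the unitaries differ by at most a global phase.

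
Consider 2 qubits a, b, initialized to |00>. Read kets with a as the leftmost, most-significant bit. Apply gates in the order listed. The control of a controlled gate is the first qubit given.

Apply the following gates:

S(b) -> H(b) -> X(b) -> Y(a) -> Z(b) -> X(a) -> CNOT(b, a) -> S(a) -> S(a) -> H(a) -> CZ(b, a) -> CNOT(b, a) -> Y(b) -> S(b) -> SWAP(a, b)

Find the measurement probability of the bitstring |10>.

The probability of measuring |10> is 1/4.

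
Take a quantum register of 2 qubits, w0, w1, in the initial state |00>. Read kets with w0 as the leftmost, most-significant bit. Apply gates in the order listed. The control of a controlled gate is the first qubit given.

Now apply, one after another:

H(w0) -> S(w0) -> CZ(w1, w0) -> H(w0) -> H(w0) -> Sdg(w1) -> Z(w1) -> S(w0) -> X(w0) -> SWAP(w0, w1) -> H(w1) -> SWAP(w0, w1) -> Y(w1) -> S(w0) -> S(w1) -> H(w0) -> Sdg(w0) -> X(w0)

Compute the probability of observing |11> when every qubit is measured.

A full measurement returns |11> with probability 1/2.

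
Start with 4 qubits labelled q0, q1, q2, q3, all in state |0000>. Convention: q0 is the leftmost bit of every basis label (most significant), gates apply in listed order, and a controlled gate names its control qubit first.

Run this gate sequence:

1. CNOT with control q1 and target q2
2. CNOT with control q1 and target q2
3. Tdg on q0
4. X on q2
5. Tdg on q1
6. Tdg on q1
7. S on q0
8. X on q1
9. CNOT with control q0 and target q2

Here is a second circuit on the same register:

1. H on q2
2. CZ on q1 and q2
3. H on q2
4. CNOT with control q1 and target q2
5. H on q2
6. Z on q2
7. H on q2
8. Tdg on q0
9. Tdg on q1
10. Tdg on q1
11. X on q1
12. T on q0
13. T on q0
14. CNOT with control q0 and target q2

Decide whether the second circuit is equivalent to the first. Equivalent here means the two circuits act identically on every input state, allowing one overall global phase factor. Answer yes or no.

Yes — the two circuits implement the same unitary up to a global phase.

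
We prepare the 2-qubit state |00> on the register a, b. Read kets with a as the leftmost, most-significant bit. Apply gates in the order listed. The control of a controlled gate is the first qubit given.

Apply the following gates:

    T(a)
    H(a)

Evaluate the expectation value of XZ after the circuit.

In the final state, XZ has expectation 1.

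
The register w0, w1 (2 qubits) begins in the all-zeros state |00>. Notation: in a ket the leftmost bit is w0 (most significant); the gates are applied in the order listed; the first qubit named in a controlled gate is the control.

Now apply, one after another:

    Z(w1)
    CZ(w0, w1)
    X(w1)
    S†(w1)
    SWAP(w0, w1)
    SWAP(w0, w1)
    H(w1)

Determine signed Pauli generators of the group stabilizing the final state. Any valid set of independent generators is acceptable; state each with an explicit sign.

The final state is stabilized by the group generated by -IX, +ZI; other independent generating sets are equally valid. Key observation: the block from step 5 through step 6 cancels to the identity and can be dropped.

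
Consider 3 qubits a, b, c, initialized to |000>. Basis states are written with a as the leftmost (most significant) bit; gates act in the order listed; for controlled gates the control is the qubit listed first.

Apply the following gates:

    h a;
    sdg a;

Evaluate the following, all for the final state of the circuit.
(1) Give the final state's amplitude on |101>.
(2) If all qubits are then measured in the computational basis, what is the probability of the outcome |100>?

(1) The final state's coefficient on |101> equals 0.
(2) The probability of measuring |100> is 1/2.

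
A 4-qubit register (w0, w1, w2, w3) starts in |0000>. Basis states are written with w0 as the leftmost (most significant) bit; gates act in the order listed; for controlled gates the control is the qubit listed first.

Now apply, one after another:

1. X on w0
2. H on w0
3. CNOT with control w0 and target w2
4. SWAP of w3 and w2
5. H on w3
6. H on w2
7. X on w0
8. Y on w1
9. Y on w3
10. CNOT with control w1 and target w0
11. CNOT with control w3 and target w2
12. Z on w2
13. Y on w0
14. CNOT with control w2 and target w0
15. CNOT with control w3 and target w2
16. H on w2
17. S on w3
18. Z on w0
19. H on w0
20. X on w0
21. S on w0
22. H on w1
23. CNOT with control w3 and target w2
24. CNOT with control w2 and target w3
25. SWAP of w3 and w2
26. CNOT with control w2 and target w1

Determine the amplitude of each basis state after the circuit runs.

The final amplitudes are 1/2 on |0010>, -1/2 on |0110>, 1/2 on |1000>, -1/2 on |1100>, and 0 on every other basis state.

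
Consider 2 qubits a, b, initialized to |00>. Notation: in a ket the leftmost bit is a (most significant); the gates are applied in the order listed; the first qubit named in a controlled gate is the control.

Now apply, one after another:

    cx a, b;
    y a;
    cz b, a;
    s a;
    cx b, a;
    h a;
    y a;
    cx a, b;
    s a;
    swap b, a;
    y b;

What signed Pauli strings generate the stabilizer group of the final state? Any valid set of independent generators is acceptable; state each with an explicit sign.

The final state is stabilized by the group generated by +XY, -ZZ; other independent generating sets are equally valid.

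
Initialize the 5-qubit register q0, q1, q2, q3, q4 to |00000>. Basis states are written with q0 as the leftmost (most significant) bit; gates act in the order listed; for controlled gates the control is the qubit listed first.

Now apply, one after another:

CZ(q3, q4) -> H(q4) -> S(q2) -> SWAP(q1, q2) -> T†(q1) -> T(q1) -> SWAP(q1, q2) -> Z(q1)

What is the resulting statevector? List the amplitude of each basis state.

The resulting statevector has amplitude sqrt(2)/2 on |00000>, sqrt(2)/2 on |00001>, and 0 on every other basis state.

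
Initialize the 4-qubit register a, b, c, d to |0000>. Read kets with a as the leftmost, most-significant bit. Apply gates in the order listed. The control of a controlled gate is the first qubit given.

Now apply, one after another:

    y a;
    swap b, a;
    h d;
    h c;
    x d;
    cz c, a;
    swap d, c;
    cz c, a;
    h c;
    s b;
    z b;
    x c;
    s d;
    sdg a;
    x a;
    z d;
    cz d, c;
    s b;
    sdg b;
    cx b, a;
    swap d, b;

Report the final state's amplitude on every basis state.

The final amplitudes are sqrt(2)/2 on |0011>, sqrt(2)*I/2 on |0111>, and 0 on every other basis state. Key observation: the block from step 18 through step 19 cancels to the identity and can be dropped.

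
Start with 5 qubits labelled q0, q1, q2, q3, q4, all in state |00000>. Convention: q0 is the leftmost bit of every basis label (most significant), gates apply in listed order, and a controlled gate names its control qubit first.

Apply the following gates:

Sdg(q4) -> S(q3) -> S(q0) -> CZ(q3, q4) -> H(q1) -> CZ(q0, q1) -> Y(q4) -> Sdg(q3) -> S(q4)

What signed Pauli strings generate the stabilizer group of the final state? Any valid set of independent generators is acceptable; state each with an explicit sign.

The stabilizer group can be generated by +IXIII, +ZIIII, +IIZII, +IIIZI, -IIIIZ, among other valid generating sets.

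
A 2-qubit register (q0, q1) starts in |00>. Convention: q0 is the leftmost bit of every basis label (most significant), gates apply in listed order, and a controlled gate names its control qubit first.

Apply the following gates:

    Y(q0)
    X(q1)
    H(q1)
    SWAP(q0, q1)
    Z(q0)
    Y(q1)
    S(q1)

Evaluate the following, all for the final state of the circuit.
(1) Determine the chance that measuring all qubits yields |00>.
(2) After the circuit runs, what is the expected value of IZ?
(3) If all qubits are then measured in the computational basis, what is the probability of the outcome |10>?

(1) A full measurement returns |00> with probability 1/2.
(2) In the final state, IZ has expectation 1.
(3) Outcome |10> occurs with probability 1/2.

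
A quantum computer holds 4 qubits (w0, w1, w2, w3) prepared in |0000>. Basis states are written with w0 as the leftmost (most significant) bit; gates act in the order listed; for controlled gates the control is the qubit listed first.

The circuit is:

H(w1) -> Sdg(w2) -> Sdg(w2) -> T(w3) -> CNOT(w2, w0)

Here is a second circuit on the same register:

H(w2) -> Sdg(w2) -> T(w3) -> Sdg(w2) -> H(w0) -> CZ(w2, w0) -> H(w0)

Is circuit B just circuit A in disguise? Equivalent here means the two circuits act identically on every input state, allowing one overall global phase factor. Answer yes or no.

No, they are not equivalent — no single phase factor reconciles the two unitaries.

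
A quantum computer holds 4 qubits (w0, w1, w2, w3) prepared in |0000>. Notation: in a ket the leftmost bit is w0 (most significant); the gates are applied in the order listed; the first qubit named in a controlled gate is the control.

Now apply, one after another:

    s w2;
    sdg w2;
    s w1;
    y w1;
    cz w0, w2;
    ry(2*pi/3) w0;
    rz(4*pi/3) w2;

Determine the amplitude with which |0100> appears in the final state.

The amplitude on |0100> is -exp(5*I*pi/6)/2. Key observation: the block from step 1 through step 2 cancels to the identity and can be dropped.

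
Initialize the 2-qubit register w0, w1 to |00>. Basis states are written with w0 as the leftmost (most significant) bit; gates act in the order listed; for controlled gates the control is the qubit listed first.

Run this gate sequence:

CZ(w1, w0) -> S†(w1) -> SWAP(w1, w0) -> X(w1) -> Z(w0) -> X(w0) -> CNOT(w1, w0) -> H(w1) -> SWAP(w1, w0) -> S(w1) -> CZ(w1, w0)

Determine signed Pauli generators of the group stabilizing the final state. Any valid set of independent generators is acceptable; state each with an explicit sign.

The final state is stabilized by the group generated by -XI, +IZ; other independent generating sets are equally valid.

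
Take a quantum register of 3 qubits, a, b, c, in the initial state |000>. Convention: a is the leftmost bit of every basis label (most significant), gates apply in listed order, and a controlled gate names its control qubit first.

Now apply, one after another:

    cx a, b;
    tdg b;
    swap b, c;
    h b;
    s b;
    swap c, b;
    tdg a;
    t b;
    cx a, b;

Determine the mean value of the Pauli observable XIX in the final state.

The observable XIX averages to 0.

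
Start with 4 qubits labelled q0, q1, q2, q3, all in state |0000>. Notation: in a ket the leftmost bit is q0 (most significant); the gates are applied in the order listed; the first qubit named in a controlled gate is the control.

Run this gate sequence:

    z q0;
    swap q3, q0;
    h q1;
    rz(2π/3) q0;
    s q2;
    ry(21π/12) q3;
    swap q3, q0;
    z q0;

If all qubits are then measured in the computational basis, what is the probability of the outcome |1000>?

The probability of measuring |1000> is 1/4 - sqrt(2)/8.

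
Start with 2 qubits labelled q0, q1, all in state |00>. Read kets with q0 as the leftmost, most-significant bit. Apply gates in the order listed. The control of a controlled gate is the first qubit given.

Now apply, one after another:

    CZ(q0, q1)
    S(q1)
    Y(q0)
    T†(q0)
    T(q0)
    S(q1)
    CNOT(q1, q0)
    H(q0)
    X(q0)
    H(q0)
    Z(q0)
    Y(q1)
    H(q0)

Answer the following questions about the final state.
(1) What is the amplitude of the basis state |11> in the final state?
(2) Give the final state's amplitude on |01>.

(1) The final state's coefficient on |11> equals sqrt(2)/2. Key observation: steps 8-11 multiply out to the identity, so the circuit reduces to the remaining gates.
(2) |01> carries amplitude -sqrt(2)/2 in the final state.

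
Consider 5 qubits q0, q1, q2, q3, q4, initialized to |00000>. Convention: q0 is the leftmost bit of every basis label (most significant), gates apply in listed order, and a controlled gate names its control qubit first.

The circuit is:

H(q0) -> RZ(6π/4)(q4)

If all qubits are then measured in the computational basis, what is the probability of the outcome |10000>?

Outcome |10000> occurs with probability 1/2.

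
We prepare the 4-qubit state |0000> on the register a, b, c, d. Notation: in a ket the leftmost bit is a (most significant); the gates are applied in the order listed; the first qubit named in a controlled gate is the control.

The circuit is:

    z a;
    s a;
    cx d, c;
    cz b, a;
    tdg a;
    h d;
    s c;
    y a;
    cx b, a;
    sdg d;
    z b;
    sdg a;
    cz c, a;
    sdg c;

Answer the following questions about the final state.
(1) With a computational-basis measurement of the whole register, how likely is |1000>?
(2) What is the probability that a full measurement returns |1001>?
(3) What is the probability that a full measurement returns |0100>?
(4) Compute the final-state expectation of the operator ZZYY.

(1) Outcome |1000> occurs with probability 1/2.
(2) A full measurement returns |1001> with probability 1/2.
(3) Outcome |0100> occurs with probability 0.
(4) The expectation value of ZZYY is 0.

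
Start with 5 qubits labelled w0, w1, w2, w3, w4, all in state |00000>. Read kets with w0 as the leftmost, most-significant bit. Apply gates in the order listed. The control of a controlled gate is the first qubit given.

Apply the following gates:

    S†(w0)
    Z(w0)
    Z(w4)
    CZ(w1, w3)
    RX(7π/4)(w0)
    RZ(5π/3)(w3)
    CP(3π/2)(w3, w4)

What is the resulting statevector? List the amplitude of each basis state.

After the circuit, the state carries amplitude sqrt(sqrt(2) + 2)*exp(I*pi/6)/2 on |00000>, sqrt(2 - sqrt(2))*exp(2*I*pi/3)/2 on |10000>, and 0 on every other basis state.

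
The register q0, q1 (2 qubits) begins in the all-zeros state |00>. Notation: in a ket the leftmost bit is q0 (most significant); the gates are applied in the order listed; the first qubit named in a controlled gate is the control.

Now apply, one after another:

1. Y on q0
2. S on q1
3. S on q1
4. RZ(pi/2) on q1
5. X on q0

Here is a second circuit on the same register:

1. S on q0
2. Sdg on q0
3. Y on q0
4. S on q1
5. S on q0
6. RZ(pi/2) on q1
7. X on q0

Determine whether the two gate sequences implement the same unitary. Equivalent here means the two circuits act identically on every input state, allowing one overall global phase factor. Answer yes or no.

No — the two circuits implement different unitaries, even allowing a global phase.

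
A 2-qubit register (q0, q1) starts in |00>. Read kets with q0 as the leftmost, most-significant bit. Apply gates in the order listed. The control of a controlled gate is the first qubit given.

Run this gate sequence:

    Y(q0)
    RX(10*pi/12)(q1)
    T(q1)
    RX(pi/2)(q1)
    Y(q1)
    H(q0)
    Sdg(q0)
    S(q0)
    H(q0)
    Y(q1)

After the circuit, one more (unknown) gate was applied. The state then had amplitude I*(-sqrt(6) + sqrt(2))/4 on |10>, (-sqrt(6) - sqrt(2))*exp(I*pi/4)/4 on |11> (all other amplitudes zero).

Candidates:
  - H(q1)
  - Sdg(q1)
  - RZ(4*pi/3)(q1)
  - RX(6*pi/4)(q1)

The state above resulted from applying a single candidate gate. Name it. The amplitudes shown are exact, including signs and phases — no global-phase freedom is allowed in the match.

It was RX(6*pi/4)(q1) that produced the state shown.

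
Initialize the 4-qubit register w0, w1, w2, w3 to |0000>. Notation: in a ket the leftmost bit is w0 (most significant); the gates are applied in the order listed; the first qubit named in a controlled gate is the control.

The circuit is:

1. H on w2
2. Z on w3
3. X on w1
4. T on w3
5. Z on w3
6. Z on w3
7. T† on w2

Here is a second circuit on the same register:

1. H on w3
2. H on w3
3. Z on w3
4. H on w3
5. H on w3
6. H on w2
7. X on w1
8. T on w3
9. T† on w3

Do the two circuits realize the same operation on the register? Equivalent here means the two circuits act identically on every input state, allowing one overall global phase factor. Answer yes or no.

No, they are not equivalent — no single phase factor reconciles the two unitaries.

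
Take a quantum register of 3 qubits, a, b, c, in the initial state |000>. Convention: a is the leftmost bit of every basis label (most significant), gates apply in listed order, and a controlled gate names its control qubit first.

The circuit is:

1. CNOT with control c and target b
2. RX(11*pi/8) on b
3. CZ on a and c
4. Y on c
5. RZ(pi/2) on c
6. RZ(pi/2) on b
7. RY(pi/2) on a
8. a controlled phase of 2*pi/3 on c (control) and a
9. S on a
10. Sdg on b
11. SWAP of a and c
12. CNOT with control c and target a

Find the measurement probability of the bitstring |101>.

The probability of measuring |101> is 0.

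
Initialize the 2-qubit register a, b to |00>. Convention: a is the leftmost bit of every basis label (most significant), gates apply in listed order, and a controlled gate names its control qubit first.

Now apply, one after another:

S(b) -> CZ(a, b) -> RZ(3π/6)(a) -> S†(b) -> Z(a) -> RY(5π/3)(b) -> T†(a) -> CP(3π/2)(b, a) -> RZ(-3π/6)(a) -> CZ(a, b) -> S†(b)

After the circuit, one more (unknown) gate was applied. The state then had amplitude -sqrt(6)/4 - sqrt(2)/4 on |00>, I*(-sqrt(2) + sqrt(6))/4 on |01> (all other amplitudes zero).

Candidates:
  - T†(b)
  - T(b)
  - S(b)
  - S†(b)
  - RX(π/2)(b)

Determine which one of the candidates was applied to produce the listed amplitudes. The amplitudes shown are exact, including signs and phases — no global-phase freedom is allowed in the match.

The unique candidate consistent with the amplitudes is RX(π/2)(b).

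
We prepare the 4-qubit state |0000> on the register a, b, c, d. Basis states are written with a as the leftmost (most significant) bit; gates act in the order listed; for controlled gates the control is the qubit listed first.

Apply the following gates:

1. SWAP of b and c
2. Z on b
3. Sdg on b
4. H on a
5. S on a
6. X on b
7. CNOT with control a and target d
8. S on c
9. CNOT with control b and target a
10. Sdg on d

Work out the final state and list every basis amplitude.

The final amplitudes are sqrt(2)/2 on |0101>, sqrt(2)/2 on |1100>, and 0 on every other basis state.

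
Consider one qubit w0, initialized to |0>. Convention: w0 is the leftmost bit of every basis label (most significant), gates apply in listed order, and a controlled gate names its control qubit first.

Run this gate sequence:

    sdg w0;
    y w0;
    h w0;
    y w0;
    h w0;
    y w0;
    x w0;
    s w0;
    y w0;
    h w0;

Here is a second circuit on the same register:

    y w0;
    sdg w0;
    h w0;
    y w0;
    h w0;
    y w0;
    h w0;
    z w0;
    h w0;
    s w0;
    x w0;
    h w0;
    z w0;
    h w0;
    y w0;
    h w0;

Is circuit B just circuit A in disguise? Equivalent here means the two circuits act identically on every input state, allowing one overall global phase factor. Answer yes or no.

No, they are not equivalent — no single phase factor reconciles the two unitaries.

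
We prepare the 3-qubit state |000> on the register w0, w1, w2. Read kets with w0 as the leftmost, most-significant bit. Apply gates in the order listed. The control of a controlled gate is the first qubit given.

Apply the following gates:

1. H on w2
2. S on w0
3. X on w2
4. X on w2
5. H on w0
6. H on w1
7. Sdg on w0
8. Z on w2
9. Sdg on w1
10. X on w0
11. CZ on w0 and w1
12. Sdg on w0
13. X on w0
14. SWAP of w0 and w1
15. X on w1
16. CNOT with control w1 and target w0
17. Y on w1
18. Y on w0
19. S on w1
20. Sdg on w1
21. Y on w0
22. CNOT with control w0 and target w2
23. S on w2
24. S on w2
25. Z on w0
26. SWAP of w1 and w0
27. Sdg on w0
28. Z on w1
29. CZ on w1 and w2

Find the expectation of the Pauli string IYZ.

In the final state, IYZ has expectation 1.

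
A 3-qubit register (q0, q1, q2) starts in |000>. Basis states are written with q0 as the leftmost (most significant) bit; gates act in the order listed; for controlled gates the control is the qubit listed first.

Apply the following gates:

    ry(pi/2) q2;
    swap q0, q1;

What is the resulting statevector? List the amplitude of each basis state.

The resulting statevector has amplitude sqrt(2)/2 on |000>, sqrt(2)/2 on |001>, and 0 on every other basis state.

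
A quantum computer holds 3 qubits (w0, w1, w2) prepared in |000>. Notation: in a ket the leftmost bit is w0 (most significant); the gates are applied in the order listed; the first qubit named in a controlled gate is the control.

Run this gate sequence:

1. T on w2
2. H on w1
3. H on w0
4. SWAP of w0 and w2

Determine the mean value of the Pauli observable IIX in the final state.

In the final state, IIX has expectation 1.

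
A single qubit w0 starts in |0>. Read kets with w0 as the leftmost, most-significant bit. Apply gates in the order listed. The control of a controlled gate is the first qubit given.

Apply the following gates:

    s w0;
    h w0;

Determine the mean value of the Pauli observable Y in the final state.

The observable Y averages to 0.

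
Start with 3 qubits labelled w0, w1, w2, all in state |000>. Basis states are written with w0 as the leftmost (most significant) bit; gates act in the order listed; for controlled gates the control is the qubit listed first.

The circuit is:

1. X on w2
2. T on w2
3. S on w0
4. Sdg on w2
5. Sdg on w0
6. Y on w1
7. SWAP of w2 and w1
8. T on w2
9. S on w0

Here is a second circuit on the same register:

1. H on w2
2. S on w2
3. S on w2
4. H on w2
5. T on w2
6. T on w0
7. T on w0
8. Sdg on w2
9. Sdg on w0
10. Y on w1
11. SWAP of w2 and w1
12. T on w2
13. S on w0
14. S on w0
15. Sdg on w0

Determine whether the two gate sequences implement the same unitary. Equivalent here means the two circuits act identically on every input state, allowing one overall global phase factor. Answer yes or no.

Yes: on every input state the two circuits agree up to one overall phase factor.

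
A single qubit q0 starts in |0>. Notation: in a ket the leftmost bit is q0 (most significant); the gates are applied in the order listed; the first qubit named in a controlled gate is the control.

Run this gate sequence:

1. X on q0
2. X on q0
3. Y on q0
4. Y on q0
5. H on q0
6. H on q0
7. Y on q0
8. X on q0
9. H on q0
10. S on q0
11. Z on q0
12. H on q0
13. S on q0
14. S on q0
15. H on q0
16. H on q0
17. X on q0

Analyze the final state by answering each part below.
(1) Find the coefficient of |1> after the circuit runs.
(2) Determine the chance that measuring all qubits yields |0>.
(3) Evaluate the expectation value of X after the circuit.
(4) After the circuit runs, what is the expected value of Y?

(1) |1> carries amplitude 1/2 + I/2 in the final state. Key observation: the block from step 4 through step 7 cancels to the identity and can be dropped.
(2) Outcome |0> occurs with probability 1/2.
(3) The observable X averages to 0.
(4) In the final state, Y has expectation 1.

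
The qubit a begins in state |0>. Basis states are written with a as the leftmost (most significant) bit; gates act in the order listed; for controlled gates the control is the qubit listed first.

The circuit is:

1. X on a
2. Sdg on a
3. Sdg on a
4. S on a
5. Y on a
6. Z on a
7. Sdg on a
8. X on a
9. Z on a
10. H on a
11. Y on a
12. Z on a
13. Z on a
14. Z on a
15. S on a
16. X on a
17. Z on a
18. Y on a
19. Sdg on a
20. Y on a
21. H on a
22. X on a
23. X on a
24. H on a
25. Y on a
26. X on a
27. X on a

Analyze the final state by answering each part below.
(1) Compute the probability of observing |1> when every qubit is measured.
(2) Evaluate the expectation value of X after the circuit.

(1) Outcome |1> occurs with probability 1/2. Key observation: steps 22-23 multiply out to the identity, so the circuit reduces to the remaining gates.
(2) In the final state, X has expectation -1.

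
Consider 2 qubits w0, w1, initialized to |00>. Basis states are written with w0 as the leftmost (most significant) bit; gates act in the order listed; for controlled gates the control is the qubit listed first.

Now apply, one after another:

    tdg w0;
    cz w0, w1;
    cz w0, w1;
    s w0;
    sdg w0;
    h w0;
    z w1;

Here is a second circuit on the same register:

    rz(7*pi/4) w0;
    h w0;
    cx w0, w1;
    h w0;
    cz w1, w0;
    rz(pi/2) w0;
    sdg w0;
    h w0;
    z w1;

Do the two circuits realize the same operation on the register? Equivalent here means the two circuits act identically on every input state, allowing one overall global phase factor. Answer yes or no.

No — the two circuits implement different unitaries, even allowing a global phase.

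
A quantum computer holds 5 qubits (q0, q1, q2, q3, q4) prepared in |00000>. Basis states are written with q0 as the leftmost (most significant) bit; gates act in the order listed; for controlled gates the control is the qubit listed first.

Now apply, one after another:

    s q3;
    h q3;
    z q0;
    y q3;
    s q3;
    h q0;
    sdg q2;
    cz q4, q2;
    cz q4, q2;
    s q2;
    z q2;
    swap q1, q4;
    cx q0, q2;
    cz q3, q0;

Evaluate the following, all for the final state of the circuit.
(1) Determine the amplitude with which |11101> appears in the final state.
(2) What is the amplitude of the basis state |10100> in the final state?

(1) |11101> carries amplitude 0 in the final state. Key observation: the block from step 7 through step 10 cancels to the identity and can be dropped.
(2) The amplitude on |10100> is -I/2.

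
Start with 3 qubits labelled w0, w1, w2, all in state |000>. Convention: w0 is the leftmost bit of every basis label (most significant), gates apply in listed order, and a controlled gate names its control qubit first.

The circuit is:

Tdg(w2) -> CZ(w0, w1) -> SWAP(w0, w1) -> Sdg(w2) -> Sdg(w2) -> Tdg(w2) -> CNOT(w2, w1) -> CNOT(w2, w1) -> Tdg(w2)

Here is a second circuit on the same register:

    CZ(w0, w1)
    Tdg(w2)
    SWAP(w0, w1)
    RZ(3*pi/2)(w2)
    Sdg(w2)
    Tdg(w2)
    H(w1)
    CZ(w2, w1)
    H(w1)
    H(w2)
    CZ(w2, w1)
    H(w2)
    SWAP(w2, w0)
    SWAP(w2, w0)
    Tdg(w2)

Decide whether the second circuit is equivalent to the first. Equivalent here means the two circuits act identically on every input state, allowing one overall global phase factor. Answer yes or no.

No, they are not equivalent — no single phase factor reconciles the two unitaries.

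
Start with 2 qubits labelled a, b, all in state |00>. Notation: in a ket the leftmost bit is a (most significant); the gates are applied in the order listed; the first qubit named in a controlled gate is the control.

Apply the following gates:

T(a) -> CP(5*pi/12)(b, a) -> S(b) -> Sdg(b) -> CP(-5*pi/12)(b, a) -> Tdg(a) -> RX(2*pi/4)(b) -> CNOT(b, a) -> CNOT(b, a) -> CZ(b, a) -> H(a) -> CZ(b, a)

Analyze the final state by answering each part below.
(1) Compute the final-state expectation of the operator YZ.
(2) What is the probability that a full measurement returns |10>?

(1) In the final state, YZ has expectation 0. Key observation: steps 1-6 multiply out to the identity, so the circuit reduces to the remaining gates.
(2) Outcome |10> occurs with probability 1/4.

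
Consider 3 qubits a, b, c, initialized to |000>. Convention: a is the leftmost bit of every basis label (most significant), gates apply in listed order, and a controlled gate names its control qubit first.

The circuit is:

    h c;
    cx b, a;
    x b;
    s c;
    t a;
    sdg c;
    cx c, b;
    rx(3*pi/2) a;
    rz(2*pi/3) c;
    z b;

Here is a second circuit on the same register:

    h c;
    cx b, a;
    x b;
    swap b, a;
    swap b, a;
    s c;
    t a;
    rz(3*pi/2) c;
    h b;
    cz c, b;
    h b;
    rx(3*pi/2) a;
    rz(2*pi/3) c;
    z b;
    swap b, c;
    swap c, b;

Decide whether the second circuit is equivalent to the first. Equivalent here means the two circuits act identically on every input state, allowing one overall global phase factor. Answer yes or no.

Yes, they are equivalent — the unitaries differ by at most a global phase.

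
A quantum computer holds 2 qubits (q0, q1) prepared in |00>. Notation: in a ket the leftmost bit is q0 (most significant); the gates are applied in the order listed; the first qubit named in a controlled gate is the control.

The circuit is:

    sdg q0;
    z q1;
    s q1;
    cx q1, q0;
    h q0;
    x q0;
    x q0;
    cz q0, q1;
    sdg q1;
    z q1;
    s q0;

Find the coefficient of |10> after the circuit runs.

The amplitude on |10> is sqrt(2)*I/2.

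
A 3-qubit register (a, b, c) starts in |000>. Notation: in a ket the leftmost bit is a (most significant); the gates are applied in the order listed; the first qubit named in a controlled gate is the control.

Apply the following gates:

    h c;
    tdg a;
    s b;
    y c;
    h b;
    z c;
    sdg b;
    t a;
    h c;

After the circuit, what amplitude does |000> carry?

The final state's coefficient on |000> equals -sqrt(2)*I/2.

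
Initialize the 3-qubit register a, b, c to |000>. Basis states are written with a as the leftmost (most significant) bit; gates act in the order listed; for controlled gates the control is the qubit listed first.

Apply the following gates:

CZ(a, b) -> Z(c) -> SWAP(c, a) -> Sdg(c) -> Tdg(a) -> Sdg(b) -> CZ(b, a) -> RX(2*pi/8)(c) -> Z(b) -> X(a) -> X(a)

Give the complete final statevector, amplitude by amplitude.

After the circuit, the state carries amplitude sqrt(sqrt(2) + 2)/2 on |000>, -I*sqrt(2 - sqrt(2))/2 on |001>, and 0 on every other basis state.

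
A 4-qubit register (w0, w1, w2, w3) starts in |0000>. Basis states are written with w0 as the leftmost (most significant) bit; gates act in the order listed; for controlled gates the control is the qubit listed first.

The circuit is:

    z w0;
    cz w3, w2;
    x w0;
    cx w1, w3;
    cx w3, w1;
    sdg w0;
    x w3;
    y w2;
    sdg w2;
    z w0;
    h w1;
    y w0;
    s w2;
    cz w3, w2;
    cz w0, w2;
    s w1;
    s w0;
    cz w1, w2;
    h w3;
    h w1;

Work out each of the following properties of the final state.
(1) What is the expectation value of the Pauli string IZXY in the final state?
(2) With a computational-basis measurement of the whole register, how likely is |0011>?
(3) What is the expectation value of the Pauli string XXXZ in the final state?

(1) In the final state, IZXY has expectation 0.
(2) A full measurement returns |0011> with probability 1/4.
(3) In the final state, XXXZ has expectation 0.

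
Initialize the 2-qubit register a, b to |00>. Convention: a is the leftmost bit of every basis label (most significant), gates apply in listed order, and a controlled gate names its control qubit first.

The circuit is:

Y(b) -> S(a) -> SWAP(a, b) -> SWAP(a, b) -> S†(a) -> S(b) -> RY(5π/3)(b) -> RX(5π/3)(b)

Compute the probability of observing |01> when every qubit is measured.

Outcome |01> occurs with probability 5/8. Key observation: steps 2-5 multiply out to the identity, so the circuit reduces to the remaining gates.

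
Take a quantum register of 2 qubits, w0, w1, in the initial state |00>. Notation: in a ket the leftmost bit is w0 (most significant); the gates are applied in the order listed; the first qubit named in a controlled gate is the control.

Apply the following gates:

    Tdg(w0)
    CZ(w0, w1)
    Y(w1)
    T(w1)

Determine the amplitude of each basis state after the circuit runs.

The resulting statevector has amplitude exp(3*I*pi/4) on |01>, and 0 on every other basis state.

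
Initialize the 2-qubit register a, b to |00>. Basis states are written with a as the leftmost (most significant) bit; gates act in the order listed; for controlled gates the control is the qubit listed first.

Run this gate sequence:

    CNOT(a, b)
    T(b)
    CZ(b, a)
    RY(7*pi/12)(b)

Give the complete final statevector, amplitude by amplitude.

The final amplitudes are -sqrt(2 - sqrt(2))/4 + sqrt(3*sqrt(2) + 6)/4 on |00>, sqrt(6 - 3*sqrt(2))/4 + sqrt(sqrt(2) + 2)/4 on |01>, 0 on |10>, 0 on |11>.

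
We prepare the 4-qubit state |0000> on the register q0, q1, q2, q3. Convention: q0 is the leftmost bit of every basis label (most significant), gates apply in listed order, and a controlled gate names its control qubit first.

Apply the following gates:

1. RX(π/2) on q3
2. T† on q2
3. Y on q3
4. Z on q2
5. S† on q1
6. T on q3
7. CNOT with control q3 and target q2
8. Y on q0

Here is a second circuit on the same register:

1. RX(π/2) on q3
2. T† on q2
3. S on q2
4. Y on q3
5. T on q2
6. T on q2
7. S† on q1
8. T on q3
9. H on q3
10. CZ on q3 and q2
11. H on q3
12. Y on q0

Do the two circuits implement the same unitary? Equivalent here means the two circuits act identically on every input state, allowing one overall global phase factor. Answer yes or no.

No, they are not equivalent — no single phase factor reconciles the two unitaries.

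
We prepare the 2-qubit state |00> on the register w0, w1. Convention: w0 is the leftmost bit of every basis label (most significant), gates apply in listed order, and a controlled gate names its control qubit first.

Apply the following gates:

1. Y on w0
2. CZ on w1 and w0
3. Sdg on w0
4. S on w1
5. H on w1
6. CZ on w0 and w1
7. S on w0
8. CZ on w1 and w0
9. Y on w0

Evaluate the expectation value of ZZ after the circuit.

In the final state, ZZ has expectation 0.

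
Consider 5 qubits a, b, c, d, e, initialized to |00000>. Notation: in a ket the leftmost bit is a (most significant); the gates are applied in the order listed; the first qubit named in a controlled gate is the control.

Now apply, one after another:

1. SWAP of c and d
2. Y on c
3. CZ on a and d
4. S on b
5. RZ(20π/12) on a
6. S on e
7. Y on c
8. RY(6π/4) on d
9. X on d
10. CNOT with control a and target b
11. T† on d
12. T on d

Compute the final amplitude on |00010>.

|00010> carries amplitude sqrt(2)*exp(I*pi/6)/2 in the final state.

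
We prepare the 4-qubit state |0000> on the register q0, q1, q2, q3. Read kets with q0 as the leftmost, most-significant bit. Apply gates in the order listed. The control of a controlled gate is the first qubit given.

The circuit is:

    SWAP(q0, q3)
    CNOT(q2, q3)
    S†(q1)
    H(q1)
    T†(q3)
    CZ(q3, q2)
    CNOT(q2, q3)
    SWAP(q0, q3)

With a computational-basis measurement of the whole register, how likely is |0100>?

The probability of measuring |0100> is 1/2.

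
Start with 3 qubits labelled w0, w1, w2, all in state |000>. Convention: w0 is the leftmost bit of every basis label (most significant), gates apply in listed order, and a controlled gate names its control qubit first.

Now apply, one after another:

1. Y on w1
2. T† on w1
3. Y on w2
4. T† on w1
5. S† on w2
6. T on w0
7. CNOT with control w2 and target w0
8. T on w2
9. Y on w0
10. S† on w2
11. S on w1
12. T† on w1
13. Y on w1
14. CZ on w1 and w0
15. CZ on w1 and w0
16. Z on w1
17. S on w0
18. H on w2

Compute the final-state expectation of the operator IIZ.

In the final state, IIZ has expectation 0.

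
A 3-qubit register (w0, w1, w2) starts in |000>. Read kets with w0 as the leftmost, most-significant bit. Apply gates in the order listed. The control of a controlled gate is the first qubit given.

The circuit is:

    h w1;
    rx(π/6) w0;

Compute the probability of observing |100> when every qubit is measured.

The probability of measuring |100> is 1/4 - sqrt(3)/8.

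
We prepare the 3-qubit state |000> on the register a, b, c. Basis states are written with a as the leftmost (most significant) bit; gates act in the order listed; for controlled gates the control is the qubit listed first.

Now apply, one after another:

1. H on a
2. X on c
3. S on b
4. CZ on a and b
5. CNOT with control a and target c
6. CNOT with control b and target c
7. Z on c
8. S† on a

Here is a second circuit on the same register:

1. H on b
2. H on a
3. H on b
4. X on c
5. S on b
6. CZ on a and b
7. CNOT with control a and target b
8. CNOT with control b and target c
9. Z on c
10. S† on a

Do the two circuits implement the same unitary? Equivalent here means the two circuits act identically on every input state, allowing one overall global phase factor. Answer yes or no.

No — the two circuits implement different unitaries, even allowing a global phase.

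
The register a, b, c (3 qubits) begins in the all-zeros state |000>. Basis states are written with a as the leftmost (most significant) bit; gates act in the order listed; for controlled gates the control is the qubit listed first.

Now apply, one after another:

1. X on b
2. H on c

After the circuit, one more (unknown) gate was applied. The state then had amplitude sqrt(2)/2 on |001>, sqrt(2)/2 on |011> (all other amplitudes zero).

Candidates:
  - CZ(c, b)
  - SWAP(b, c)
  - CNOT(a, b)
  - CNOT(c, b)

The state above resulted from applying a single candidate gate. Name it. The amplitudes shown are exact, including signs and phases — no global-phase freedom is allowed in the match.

The applied gate was SWAP(b, c).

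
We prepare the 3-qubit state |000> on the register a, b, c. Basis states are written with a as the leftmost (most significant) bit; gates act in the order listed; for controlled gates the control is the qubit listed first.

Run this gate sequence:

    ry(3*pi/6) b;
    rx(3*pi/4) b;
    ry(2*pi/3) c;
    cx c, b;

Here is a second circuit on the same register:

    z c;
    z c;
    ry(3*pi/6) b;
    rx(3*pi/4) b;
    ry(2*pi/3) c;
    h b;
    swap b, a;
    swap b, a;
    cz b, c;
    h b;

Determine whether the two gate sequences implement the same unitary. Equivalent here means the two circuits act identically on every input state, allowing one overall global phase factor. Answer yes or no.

Yes, they are equivalent — the unitaries differ by at most a global phase.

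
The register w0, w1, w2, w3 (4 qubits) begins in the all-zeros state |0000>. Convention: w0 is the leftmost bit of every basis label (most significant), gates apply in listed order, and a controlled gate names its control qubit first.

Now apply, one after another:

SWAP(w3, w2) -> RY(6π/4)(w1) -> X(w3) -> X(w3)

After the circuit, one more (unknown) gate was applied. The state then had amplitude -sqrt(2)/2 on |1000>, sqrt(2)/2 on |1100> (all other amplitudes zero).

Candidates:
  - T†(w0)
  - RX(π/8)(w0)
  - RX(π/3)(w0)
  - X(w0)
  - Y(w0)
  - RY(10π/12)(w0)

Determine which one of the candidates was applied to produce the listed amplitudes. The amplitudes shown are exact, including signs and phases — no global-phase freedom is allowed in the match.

It was X(w0) that produced the state shown. Key observation: steps 3-4 multiply out to the identity, so the circuit reduces to the remaining gates.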